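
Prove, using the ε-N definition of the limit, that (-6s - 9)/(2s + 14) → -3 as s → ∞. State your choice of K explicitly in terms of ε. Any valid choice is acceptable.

K = (33/2)/ε

Let ε > 0 be given. We seek K > 0 such that s > K implies |(-6s - 9)/(2s + 14) + 3| < ε.
(-6s - 9)/(2s + 14) + 3 = (2(-6s - 9) − (-6)(2s + 14)) / (2(2s + 14)) = 66/(2(2s + 14)).
For s > 0 we have 2s + 14 > 2s, so |(-6s - 9)/(2s + 14) + 3| = 66/(2(2s + 14)) < 66/(2·2s) = (33/2)/s.
Thus |(-6s - 9)/(2s + 14) + 3| < ε whenever s > (33/2)/ε.
Take K = (33/2)/ε. If s > K then |(-6s - 9)/(2s + 14) + 3| < (33/2)/s < ε.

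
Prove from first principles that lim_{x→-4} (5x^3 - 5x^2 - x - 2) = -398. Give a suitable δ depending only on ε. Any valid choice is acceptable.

Fix ε > 0. We want δ > 0 such that 0 < |x + 4| < δ implies |(5x^3 - 5x^2 - x - 2) + 398| < ε.
(5x^3 - 5x^2 - x - 2) + 398 = 5x^3 - 5x^2 - x + 396 = (x + 4)(5x^2 - 25x + 99).
So |(5x^3 - 5x^2 - x - 2) + 398| = |x + 4|·|5x^2 - 25x + 99|.
Assume first that |x + 4| < 2, so |x| < 6. Then |5x^2 - 25x + 99| ≤ 5·6^2 + 25·6 + 99 = 429.
Hence |(5x^3 - 5x^2 - x - 2) + 398| ≤ 429|x + 4| < ε provided |x + 4| < ε/429.
Take δ = min(2, ε/429). Then 0 < |x + 4| < δ gives both |x + 4| < 2 and |x + 4| < ε/429, so |(5x^3 - 5x^2 - x - 2) + 398| < ε.

δ = min(2, ε/429)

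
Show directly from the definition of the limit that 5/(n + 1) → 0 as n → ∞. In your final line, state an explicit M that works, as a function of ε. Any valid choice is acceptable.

M = 5/ε

Let ε > 0. For n ≥ 1, |5/(n + 1) − 0| = 5/(n + 1) ≤ 5/n.
We need 5/n < ε, i.e. n > 5/ε.
Take M = 5/ε. If n > M then |5/(n + 1)| ≤ 5/n < ε.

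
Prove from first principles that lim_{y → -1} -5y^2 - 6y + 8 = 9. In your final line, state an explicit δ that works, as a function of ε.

Let ε > 0 be given. We want δ > 0 such that 0 < |y + 1| < δ implies |(-5y^2 - 6y + 8) − 9| < ε.
(-5y^2 - 6y + 8) − 9 = -5y^2 - 6y - 1 = (y + 1)(-5y - 1).
So |(-5y^2 - 6y + 8) − 9| = |y + 1|·|-5y - 1|.
Assume first that |y + 1| < 1, so |y| < 2. Then |-5y - 1| ≤ 5·2 + 1 = 11.
Hence |(-5y^2 - 6y + 8) − 9| ≤ 11|y + 1| < ε provided |y + 1| < ε/11.
Take δ = min(1, ε/11). Then 0 < |y + 1| < δ gives both |y + 1| < 1 and |y + 1| < ε/11, so |(-5y^2 - 6y + 8) − 9| < ε.

δ = min(1, ε/11)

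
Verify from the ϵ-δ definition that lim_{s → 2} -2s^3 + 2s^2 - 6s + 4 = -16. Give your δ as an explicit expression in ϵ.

Let ϵ > 0. We want δ > 0 such that 0 < |s − 2| < δ implies |(-2s^3 + 2s^2 - 6s + 4) + 16| < ϵ.
(-2s^3 + 2s^2 - 6s + 4) + 16 = -2s^3 + 2s^2 - 6s + 20 = (s − 2)(-2s^2 - 2s - 10).
So |(-2s^3 + 2s^2 - 6s + 4) + 16| = |s − 2|·|-2s^2 - 2s - 10|.
Assume first that |s − 2| < 2, so |s| < 4. Then |-2s^2 - 2s - 10| ≤ 2·4^2 + 2·4 + 10 = 50.
Hence |(-2s^3 + 2s^2 - 6s + 4) + 16| ≤ 50|s − 2| < ϵ provided |s − 2| < ϵ/50.
Take δ = min(2, ϵ/50). Then 0 < |s − 2| < δ gives both |s − 2| < 2 and |s − 2| < ϵ/50, so |(-2s^3 + 2s^2 - 6s + 4) + 16| < ϵ.

δ = min(2, ϵ/50)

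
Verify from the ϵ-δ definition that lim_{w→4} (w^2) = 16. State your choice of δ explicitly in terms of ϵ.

Suppose ϵ > 0. We seek δ > 0 with 0 < |w − 4| < δ ⇒ |w^2 − 16| < ϵ.
Factor: w^2 − 16 = (w − 4)(w + 4), so |w^2 − 16| = |w − 4|·|w + 4|.
Restrict δ ≤ 2. Then |w − 4| < 2 gives |w| < 6, so by the triangle inequality |w + 4| ≤ 6 + 4 = 10.
Hence |w^2 − 16| ≤ 10|w − 4|, which is < ϵ once |w − 4| < ϵ/10.
Take δ = min(2, ϵ/10). If 0 < |w − 4| < δ then both bounds hold and |w^2 − 16| ≤ 10|w − 4| < 10·(ϵ/10) = ϵ.

δ = min(2, ϵ/10)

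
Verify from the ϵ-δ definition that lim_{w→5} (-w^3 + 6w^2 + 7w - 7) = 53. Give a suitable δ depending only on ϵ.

Let ϵ > 0. We want δ > 0 such that 0 < |w − 5| < δ implies |(-w^3 + 6w^2 + 7w - 7) − 53| < ϵ.
(-w^3 + 6w^2 + 7w - 7) − 53 = -w^3 + 6w^2 + 7w - 60 = (w − 5)(-w^2 + w + 12).
So |(-w^3 + 6w^2 + 7w - 7) − 53| = |w − 5|·|-w^2 + w + 12|.
Require δ ≤ 2. Then |w − 5| < 2 gives |w| < 7, and by the triangle inequality |-w^2 + w + 12| ≤ 7^2 + 7 + 12 = 68.
Hence |(-w^3 + 6w^2 + 7w - 7) − 53| ≤ 68|w − 5| < ϵ provided |w − 5| < ϵ/68.
Choosing δ = min(2, ϵ/68) ensures both conditions, hence |(-w^3 + 6w^2 + 7w - 7) − 53| < ϵ.

δ = min(2, ϵ/68)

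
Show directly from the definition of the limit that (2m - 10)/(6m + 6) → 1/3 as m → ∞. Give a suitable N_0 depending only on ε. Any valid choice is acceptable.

Fix ε > 0. For m ≥ 1, |(2m - 10)/(6m + 6) − (1/3)| = |-72|/(6(6m + 6)) = 72/(6(6m + 6)).
Since 6m + 6 ≥ 6m for m ≥ 1, this is ≤ 72/(6·6m) = 2/m.
So |(2m - 10)/(6m + 6) − (1/3)| < ε whenever m > 2/ε.
Take N_0 = 2/ε. If m > N_0 then |(2m - 10)/(6m + 6) − (1/3)| ≤ 2/m < ε.

N_0 = 2/ε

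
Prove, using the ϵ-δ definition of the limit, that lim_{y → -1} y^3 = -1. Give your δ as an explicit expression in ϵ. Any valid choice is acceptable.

Let ϵ > 0 be given. We seek δ > 0 with 0 < |y + 1| < δ ⇒ |y^3 + 1| < ϵ.
Factor: y^3 + 1 = (y + 1)(y^2 - y + 1), so |y^3 + 1| = |y + 1|·|y^2 - y + 1|.
Restrict δ ≤ 1. Then |y + 1| < 1 gives |y| < 2, so by the triangle inequality |y^2 - y + 1| ≤ 2^2 + 2 + 1 = 7.
Hence |y^3 + 1| ≤ 7|y + 1|, which is < ϵ once |y + 1| < ϵ/7.
Take δ = min(1, ϵ/7). If 0 < |y + 1| < δ then both bounds hold and |y^3 + 1| ≤ 7|y + 1| < 7·(ϵ/7) = ϵ.

δ = min(1, ϵ/7)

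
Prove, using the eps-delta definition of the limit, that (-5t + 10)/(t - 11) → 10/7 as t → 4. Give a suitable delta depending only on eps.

delta = min(7/2, (49/90)eps)

Let eps > 0 be given. We want delta > 0 with 0 < |t − 4| < delta ⇒ |(-5t + 10)/(t - 11) − (10/7)| < eps.
Combining over a common denominator, (-5t + 10)/(t - 11) − (10/7) = [(-5t + 10)·(-7) − (-10)·(t - 11)] / [(-7)·(t - 11)] = 45(t − 4) / ((-7)(t - 11)).
So |(-5t + 10)/(t - 11) − (10/7)| = 45|t − 4| / (7·|t − 11|).
Restrict delta ≤ 7/2. Then |t − 4| < 7/2 gives |t − 11| = |(t − 4) + (-7)| ≥ 7 − 7/2 = 7/2.
Hence |(-5t + 10)/(t - 11) − (10/7)| < 45|t − 4|/(7·(7/2)) = (90/49)|t − 4|, which is < eps once |t − 4| < (49/90)eps.
Take delta = min(7/2, (49/90)eps). Then 0 < |t − 4| < delta forces both bounds, so |(-5t + 10)/(t - 11) − (10/7)| < eps.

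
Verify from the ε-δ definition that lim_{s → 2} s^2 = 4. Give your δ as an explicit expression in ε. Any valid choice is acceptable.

δ = min(2, ε/6)

Let ε > 0. We seek δ > 0 with 0 < |s − 2| < δ ⇒ |s^2 − 4| < ε.
Factor: s^2 − 4 = (s − 2)(s + 2), so |s^2 − 4| = |s − 2|·|s + 2|.
Restrict δ ≤ 2. Then |s − 2| < 2 gives |s| < 4, so by the triangle inequality |s + 2| ≤ 4 + 2 = 6.
Hence |s^2 − 4| ≤ 6|s − 2|, which is < ε once |s − 2| < ε/6.
Take δ = min(2, ε/6). If 0 < |s − 2| < δ then both bounds hold and |s^2 − 4| ≤ 6|s − 2| < 6·(ε/6) = ε.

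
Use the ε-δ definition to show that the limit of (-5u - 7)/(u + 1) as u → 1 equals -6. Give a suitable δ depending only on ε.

Let ε > 0. We want δ > 0 with 0 < |u − 1| < δ ⇒ |(-5u - 7)/(u + 1) + 6| < ε.
Combining over a common denominator, (-5u - 7)/(u + 1) + 6 = [(-5u - 7)·2 − (-12)·(u + 1)] / [2·(u + 1)] = 2(u − 1) / (2(u + 1)).
So |(-5u - 7)/(u + 1) + 6| = 2|u − 1| / (2·|u + 1|).
Require δ ≤ 1, so |u + 1| ≥ |2| − |u − 1| > 2 − 1 = 1.
Hence |(-5u - 7)/(u + 1) + 6| < 2|u − 1|/(2·1) = |u − 1|, which is < ε once |u − 1| < ε.
Take δ = min(1, ε). Then 0 < |u − 1| < δ forces both bounds, so |(-5u - 7)/(u + 1) + 6| < ε.

δ = min(1, ε)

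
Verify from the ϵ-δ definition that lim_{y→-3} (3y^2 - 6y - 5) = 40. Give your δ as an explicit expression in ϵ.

δ = min(1, ϵ/27)

Let ϵ > 0 be given. We want δ > 0 such that 0 < |y + 3| < δ implies |(3y^2 - 6y - 5) − 40| < ϵ.
(3y^2 - 6y - 5) − 40 = 3y^2 - 6y - 45 = (y + 3)(3y - 15).
So |(3y^2 - 6y - 5) − 40| = |y + 3|·|3y - 15|.
Assume first that |y + 3| < 1, so |y| < 4. Then |3y - 15| ≤ 3·4 + 15 = 27.
Hence |(3y^2 - 6y - 5) − 40| ≤ 27|y + 3| < ϵ provided |y + 3| < ϵ/27.
Take δ = min(1, ϵ/27). Then 0 < |y + 3| < δ gives both |y + 3| < 1 and |y + 3| < ϵ/27, so |(3y^2 - 6y - 5) − 40| < ϵ.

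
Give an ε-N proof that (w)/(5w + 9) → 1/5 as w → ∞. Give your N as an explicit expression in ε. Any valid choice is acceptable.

N = (9/25)/ε

Fix ε > 0. We seek N > 0 such that w > N implies |(w)/(5w + 9) − (1/5)| < ε.
(w)/(5w + 9) − (1/5) = (5(w) − (5w + 9)) / (5(5w + 9)) = -9/(5(5w + 9)).
For w > 0 we have 5w + 9 > 5w, so |(w)/(5w + 9) − (1/5)| = 9/(5(5w + 9)) < 9/(5·5w) = (9/25)/w.
Thus |(w)/(5w + 9) − (1/5)| < ε whenever w > (9/25)/ε.
Take N = (9/25)/ε. If w > N then |(w)/(5w + 9) − (1/5)| < (9/25)/w < ε.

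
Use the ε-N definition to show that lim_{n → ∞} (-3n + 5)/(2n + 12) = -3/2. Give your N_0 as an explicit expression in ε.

Suppose ε > 0. For n ≥ 1, |(-3n + 5)/(2n + 12) + 3/2| = |46|/(2(2n + 12)) = 46/(2(2n + 12)).
Since 2n + 12 ≥ 2n for n ≥ 1, this is ≤ 46/(2·2n) = (23/2)/n.
So |(-3n + 5)/(2n + 12) + 3/2| < ε whenever n > (23/2)/ε.
Take N_0 = (23/2)/ε. If n > N_0 then |(-3n + 5)/(2n + 12) + 3/2| ≤ (23/2)/n < ε.

N_0 = (23/2)/ε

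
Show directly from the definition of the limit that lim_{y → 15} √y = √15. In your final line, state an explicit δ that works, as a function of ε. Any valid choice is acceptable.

Let ε > 0. We want δ > 0 such that 0 < |y − 15| < δ implies |√y − √15| < ε.
Rationalise: √y − √15 = (y − 15)/(√y + √15), so |√y − √15| = |y − 15|/(√y + √15).
Restrict δ ≤ 15 so that |y − 15| < 15 forces y > 0, and then √y + √15 > √15.
Hence |√y − √15| < |y − 15|/√15, which is < ε once |y − 15| < √15·ε.
Take δ = min(15, √15·ε). If 0 < |y − 15| < δ then y > 0 and |√y − √15| < |y − 15|/√15 < ε.

δ = min(15, √15·ε)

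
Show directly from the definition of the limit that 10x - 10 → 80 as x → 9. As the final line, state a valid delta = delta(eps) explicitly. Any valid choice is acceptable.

Let eps > 0 be given. We need delta > 0 so that 0 < |x − 9| < delta implies |(10x - 10) − 80| < eps.
Since (10x - 10) − 80 = 10(x − 9), we have |(10x - 10) − 80| = 10|x − 9|.
So 10|x − 9| < eps exactly when |x − 9| < eps/10.
Take delta = eps/10. If 0 < |x − 9| < delta then |(10x - 10) − 80| = 10|x − 9| < 10·(eps/10) = eps.

delta = eps/10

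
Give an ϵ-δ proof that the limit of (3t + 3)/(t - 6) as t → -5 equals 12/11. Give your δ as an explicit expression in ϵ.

δ = min(11/2, (121/42)ϵ)

Let ϵ > 0 be given. We want δ > 0 with 0 < |t + 5| < δ ⇒ |(3t + 3)/(t - 6) − (12/11)| < ϵ.
Combining over a common denominator, (3t + 3)/(t - 6) − (12/11) = [(3t + 3)·(-11) − (-12)·(t - 6)] / [(-11)·(t - 6)] = -21(t + 5) / ((-11)(t - 6)).
So |(3t + 3)/(t - 6) − (12/11)| = 21|t + 5| / (11·|t − 6|).
Restrict δ ≤ 11/2. Then |t + 5| < 11/2 gives |t − 6| = |(t + 5) + (-11)| ≥ 11 − 11/2 = 11/2.
Hence |(3t + 3)/(t - 6) − (12/11)| < 21|t + 5|/(11·(11/2)) = (42/121)|t + 5|, which is < ϵ once |t + 5| < (121/42)ϵ.
Take δ = min(11/2, (121/42)ϵ). Then 0 < |t + 5| < δ forces both bounds, so |(3t + 3)/(t - 6) − (12/11)| < ϵ.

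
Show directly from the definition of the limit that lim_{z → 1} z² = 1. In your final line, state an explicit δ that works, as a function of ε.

Fix ε > 0. We seek δ > 0 with 0 < |z − 1| < δ ⇒ |z² − 1| < ε.
Factor: z² − 1 = (z − 1)(z + 1), so |z² − 1| = |z − 1|·|z + 1|.
Impose δ ≤ 2 so that |z| < 3; then |z + 1| ≤ 4.
Hence |z² − 1| ≤ 4|z − 1|, which is < ε once |z − 1| < ε/4.
Take δ = min(2, ε/4). If 0 < |z − 1| < δ then both bounds hold and |z² − 1| ≤ 4|z − 1| < 4·(ε/4) = ε.

δ = min(2, ε/4)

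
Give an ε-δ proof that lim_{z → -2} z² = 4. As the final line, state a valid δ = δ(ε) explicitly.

δ = min(1, ε/5)

Let ε > 0. We seek δ > 0 with 0 < |z + 2| < δ ⇒ |z² − 4| < ε.
Factor: z² − 4 = (z + 2)(z - 2), so |z² − 4| = |z + 2|·|z - 2|.
Restrict δ ≤ 1. Then |z + 2| < 1 gives |z| < 3, so by the triangle inequality |z - 2| ≤ 3 + 2 = 5.
Hence |z² − 4| ≤ 5|z + 2|, which is < ε once |z + 2| < ε/5.
Take δ = min(1, ε/5). If 0 < |z + 2| < δ then both bounds hold and |z² − 4| ≤ 5|z + 2| < 5·(ε/5) = ε.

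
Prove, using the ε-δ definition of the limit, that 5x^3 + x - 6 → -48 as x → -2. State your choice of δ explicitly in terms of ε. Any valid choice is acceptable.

Suppose ε > 0. We want δ > 0 such that 0 < |x + 2| < δ implies |(5x^3 + x - 6) + 48| < ε.
(5x^3 + x - 6) + 48 = 5x^3 + x + 42 = (x + 2)(5x^2 - 10x + 21).
So |(5x^3 + x - 6) + 48| = |x + 2|·|5x^2 - 10x + 21|.
Require δ ≤ 1. Then |x + 2| < 1 gives |x| < 3, and by the triangle inequality |5x^2 - 10x + 21| ≤ 5·3^2 + 10·3 + 21 = 96.
Hence |(5x^3 + x - 6) + 48| ≤ 96|x + 2| < ε provided |x + 2| < ε/96.
Take δ = min(1, ε/96). Then 0 < |x + 2| < δ gives both |x + 2| < 1 and |x + 2| < ε/96, so |(5x^3 + x - 6) + 48| < ε.

δ = min(1, ε/96)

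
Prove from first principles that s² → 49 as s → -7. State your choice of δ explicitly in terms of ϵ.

δ = min(1, ϵ/15)

Let ϵ > 0. We seek δ > 0 with 0 < |s + 7| < δ ⇒ |s² − 49| < ϵ.
Factor: s² − 49 = (s + 7)(s - 7), so |s² − 49| = |s + 7|·|s - 7|.
Impose δ ≤ 1 so that |s| < 8; then |s - 7| ≤ 15.
Hence |s² − 49| ≤ 15|s + 7|, which is < ϵ once |s + 7| < ϵ/15.
Take δ = min(1, ϵ/15). If 0 < |s + 7| < δ then both bounds hold and |s² − 49| ≤ 15|s + 7| < 15·(ϵ/15) = ϵ.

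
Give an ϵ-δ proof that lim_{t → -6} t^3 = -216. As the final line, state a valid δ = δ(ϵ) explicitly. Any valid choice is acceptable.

Let ϵ > 0 be given. We seek δ > 0 with 0 < |t + 6| < δ ⇒ |t^3 + 216| < ϵ.
Factor: t^3 + 216 = (t + 6)(t^2 - 6t + 36), so |t^3 + 216| = |t + 6|·|t^2 - 6t + 36|.
Restrict δ ≤ 1. Then |t + 6| < 1 gives |t| < 7, so by the triangle inequality |t^2 - 6t + 36| ≤ 7^2 + 6·7 + 36 = 127.
Hence |t^3 + 216| ≤ 127|t + 6|, which is < ϵ once |t + 6| < ϵ/127.
Take δ = min(1, ϵ/127). If 0 < |t + 6| < δ then both bounds hold and |t^3 + 216| ≤ 127|t + 6| < 127·(ϵ/127) = ϵ.

δ = min(1, ϵ/127)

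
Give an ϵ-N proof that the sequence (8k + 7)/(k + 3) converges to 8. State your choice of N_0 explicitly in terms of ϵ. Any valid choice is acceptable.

Fix ϵ > 0. For k ≥ 1, |(8k + 7)/(k + 3) − 8| = |-17|/((k + 3)) = 17/((k + 3)).
Since k + 3 ≥ k for k ≥ 1, this is ≤ 17/(k) = 17/k.
So |(8k + 7)/(k + 3) − 8| < ϵ whenever k > 17/ϵ.
Take N_0 = 17/ϵ. If k > N_0 then |(8k + 7)/(k + 3) − 8| ≤ 17/k < ϵ.

N_0 = 17/ϵ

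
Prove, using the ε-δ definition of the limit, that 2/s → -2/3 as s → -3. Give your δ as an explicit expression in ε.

δ = min(3/2, (9/4)ε)

Let ε > 0. We seek δ > 0 such that 0 < |s + 3| < δ implies |2/s + 2/3| < ε.
|2/s + 2/3| = 2·|-3 − s|/(3·|s|) = 2|s + 3|/(3|s|).
Restrict δ ≤ 3/2. Then |s + 3| < 3/2 gives |s| > 3/2, so 3|s| > 9/2.
Then |2/s + 2/3| < 2|s + 3|/(9/2), which is < ε when |s + 3| < (9/4)ε.
Take δ = min(3/2, (9/4)ε). Then 0 < |s + 3| < δ gives both |s + 3| < 3/2 and |s + 3| < (9/4)ε, so |2/s + 2/3| < ε.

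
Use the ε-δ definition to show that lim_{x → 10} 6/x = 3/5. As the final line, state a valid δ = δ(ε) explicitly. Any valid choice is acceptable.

δ = min(5, (25/3)ε)

Fix ε > 0. We seek δ > 0 such that 0 < |x − 10| < δ implies |6/x − (3/5)| < ε.
|6/x − (3/5)| = 6·|10 − x|/(10·|x|) = 6|x − 10|/(10|x|).
Require δ ≤ 5 so that |x| > 10 − 5 = 5, hence 10|x| > 50.
Then |6/x − (3/5)| < 6|x − 10|/50, which is < ε when |x − 10| < (25/3)ε.
Take δ = min(5, (25/3)ε). Then 0 < |x − 10| < δ gives both |x − 10| < 5 and |x − 10| < (25/3)ε, so |6/x − (3/5)| < ε.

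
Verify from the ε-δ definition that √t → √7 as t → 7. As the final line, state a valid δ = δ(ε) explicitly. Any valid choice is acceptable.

Let ε > 0. We want δ > 0 such that 0 < |t − 7| < δ implies |√t − √7| < ε.
Multiplying by the conjugate, |√t − √7| = |t − 7|/(√t + √7).
Restrict δ ≤ 7 so that |t − 7| < 7 forces t > 0, and then √t + √7 > √7.
Hence |√t − √7| < |t − 7|/√7, which is < ε once |t − 7| < √7·ε.
Take δ = min(7, √7·ε). If 0 < |t − 7| < δ then t > 0 and |√t − √7| < |t − 7|/√7 < ε.

δ = min(7, √7·ε)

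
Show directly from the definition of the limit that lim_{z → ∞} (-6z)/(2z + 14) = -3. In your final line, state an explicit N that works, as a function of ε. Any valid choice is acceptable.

Suppose ε > 0. We seek N > 0 such that z > N implies |(-6z)/(2z + 14) + 3| < ε.
(-6z)/(2z + 14) + 3 = (2(-6z) − (-6)(2z + 14)) / (2(2z + 14)) = 84/(2(2z + 14)).
For z > 0 we have 2z + 14 > 2z, so |(-6z)/(2z + 14) + 3| = 84/(2(2z + 14)) < 84/(2·2z) = 21/z.
Thus |(-6z)/(2z + 14) + 3| < ε whenever z > 21/ε.
Take N = 21/ε. If z > N then |(-6z)/(2z + 14) + 3| < 21/z < ε.

N = 21/ε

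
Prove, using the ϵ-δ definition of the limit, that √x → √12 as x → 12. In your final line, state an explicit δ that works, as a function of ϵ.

δ = min(12, √12·ϵ)

Let ϵ > 0 be given. We want δ > 0 such that 0 < |x − 12| < δ implies |√x − √12| < ϵ.
Multiplying by the conjugate, |√x − √12| = |x − 12|/(√x + √12).
Restrict δ ≤ 12 so that |x − 12| < 12 forces x > 0, and then √x + √12 > √12.
Hence |√x − √12| < |x − 12|/√12, which is < ϵ once |x − 12| < √12·ϵ.
Take δ = min(12, √12·ϵ). If 0 < |x − 12| < δ then x > 0 and |√x − √12| < |x − 12|/√12 < ϵ.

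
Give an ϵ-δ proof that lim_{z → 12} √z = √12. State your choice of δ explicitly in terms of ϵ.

Let ϵ > 0. We want δ > 0 such that 0 < |z − 12| < δ implies |√z − √12| < ϵ.
Rationalise: √z − √12 = (z − 12)/(√z + √12), so |√z − √12| = |z − 12|/(√z + √12).
Restrict δ ≤ 12 so that |z − 12| < 12 forces z > 0, and then √z + √12 > √12.
Hence |√z − √12| < |z − 12|/√12, which is < ϵ once |z − 12| < √12·ϵ.
Take δ = min(12, √12·ϵ). If 0 < |z − 12| < δ then z > 0 and |√z − √12| < |z − 12|/√12 < ϵ.

δ = min(12, √12·ϵ)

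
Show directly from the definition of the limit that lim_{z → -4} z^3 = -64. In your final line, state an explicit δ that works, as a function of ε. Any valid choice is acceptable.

Let ε > 0. We seek δ > 0 with 0 < |z + 4| < δ ⇒ |z^3 + 64| < ε.
Factor: z^3 + 64 = (z + 4)(z^2 - 4z + 16), so |z^3 + 64| = |z + 4|·|z^2 - 4z + 16|.
Impose δ ≤ 2 so that |z| < 6; then |z^2 - 4z + 16| ≤ 76.
Hence |z^3 + 64| ≤ 76|z + 4|, which is < ε once |z + 4| < ε/76.
Take δ = min(2, ε/76). If 0 < |z + 4| < δ then both bounds hold and |z^3 + 64| ≤ 76|z + 4| < 76·(ε/76) = ε.

δ = min(2, ε/76)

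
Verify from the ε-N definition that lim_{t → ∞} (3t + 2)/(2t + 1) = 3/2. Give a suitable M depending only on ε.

M = (1/4)/ε

Let ε > 0 be given. We seek M > 0 such that t > M implies |(3t + 2)/(2t + 1) − (3/2)| < ε.
(3t + 2)/(2t + 1) − (3/2) = (2(3t + 2) − 3(2t + 1)) / (2(2t + 1)) = 1/(2(2t + 1)).
For t > 0 we have 2t + 1 > 2t, so |(3t + 2)/(2t + 1) − (3/2)| = 1/(2(2t + 1)) < 1/(2·2t) = (1/4)/t.
Thus |(3t + 2)/(2t + 1) − (3/2)| < ε whenever t > (1/4)/ε.
Take M = (1/4)/ε. If t > M then |(3t + 2)/(2t + 1) − (3/2)| < (1/4)/t < ε.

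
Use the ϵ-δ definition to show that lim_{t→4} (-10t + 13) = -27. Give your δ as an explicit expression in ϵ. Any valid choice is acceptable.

δ = ϵ/10

Fix ϵ > 0. We need δ > 0 so that 0 < |t − 4| < δ implies |(-10t + 13) + 27| < ϵ.
Since (-10t + 13) + 27 = -10(t − 4), we have |(-10t + 13) + 27| = 10|t − 4|.
So 10|t − 4| < ϵ exactly when |t − 4| < ϵ/10.
Choosing δ = ϵ/10 gives |(-10t + 13) + 27| = 10|t − 4| < ϵ whenever |t − 4| < δ.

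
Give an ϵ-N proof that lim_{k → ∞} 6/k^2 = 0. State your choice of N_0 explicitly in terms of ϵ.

Let ϵ > 0 be given. For k ≥ 1, |6/k^2 − 0| = 6/k^2.
6/k^2 < ϵ ⇔ k^2 > 6/ϵ ⇔ k > (6/ϵ)^{1/2}.
Take N_0 = (6/ϵ)^{1/2}. Then k > N_0 implies 6/k^2 < ϵ.

N_0 = (6/ϵ)^{1/2}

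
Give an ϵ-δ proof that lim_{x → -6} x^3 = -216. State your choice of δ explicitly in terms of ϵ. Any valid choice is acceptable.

δ = min(2, ϵ/148)

Let ϵ > 0 be given. We seek δ > 0 with 0 < |x + 6| < δ ⇒ |x^3 + 216| < ϵ.
Factor: x^3 + 216 = (x + 6)(x^2 - 6x + 36), so |x^3 + 216| = |x + 6|·|x^2 - 6x + 36|.
Impose δ ≤ 2 so that |x| < 8; then |x^2 - 6x + 36| ≤ 148.
Hence |x^3 + 216| ≤ 148|x + 6|, which is < ϵ once |x + 6| < ϵ/148.
Take δ = min(2, ϵ/148). If 0 < |x + 6| < δ then both bounds hold and |x^3 + 216| ≤ 148|x + 6| < 148·(ϵ/148) = ϵ.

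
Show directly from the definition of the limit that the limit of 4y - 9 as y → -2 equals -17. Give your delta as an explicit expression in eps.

Suppose eps > 0. We need delta > 0 so that 0 < |y + 2| < delta implies |(4y - 9) + 17| < eps.
|(4y - 9) + 17| = |4y + 8| = 4|y + 2|.
Thus it suffices that |y + 2| < eps/4.
Take delta = eps/4. If 0 < |y + 2| < delta then |(4y - 9) + 17| = 4|y + 2| < 4·(eps/4) = eps.

delta = eps/4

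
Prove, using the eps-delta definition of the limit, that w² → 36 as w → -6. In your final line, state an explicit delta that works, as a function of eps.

Suppose eps > 0. We seek delta > 0 with 0 < |w + 6| < delta ⇒ |w² − 36| < eps.
Factor: w² − 36 = (w + 6)(w - 6), so |w² − 36| = |w + 6|·|w - 6|.
Impose delta ≤ 1 so that |w| < 7; then |w - 6| ≤ 13.
Hence |w² − 36| ≤ 13|w + 6|, which is < eps once |w + 6| < eps/13.
Take delta = min(1, eps/13). If 0 < |w + 6| < delta then both bounds hold and |w² − 36| ≤ 13|w + 6| < 13·(eps/13) = eps.

delta = min(1, eps/13)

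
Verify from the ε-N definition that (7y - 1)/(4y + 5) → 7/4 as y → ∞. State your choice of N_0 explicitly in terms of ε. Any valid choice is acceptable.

Let ε > 0 be given. We seek N_0 > 0 such that y > N_0 implies |(7y - 1)/(4y + 5) − (7/4)| < ε.
(7y - 1)/(4y + 5) − (7/4) = (4(7y - 1) − 7(4y + 5)) / (4(4y + 5)) = -39/(4(4y + 5)).
For y > 0 we have 4y + 5 > 4y, so |(7y - 1)/(4y + 5) − (7/4)| = 39/(4(4y + 5)) < 39/(4·4y) = (39/16)/y.
Thus |(7y - 1)/(4y + 5) − (7/4)| < ε whenever y > (39/16)/ε.
Take N_0 = (39/16)/ε. If y > N_0 then |(7y - 1)/(4y + 5) − (7/4)| < (39/16)/y < ε.

N_0 = (39/16)/ε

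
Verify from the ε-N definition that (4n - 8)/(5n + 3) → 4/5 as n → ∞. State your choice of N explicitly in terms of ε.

Let ε > 0. For n ≥ 1, |(4n - 8)/(5n + 3) − (4/5)| = |-52|/(5(5n + 3)) = 52/(5(5n + 3)).
Since 5n + 3 ≥ 5n for n ≥ 1, this is ≤ 52/(5·5n) = (52/25)/n.
So |(4n - 8)/(5n + 3) − (4/5)| < ε whenever n > (52/25)/ε.
Take N = (52/25)/ε. If n > N then |(4n - 8)/(5n + 3) − (4/5)| ≤ (52/25)/n < ε.

N = (52/25)/ε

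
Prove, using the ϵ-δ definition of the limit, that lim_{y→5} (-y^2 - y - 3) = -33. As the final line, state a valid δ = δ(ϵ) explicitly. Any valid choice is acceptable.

δ = min(2, ϵ/13)

Fix ϵ > 0. We want δ > 0 such that 0 < |y − 5| < δ implies |(-y^2 - y - 3) + 33| < ϵ.
(-y^2 - y - 3) + 33 = -y^2 - y + 30 = (y − 5)(-y - 6).
So |(-y^2 - y - 3) + 33| = |y − 5|·|-y - 6|.
Require δ ≤ 2. Then |y − 5| < 2 gives |y| < 7, and by the triangle inequality |-y - 6| ≤ 7 + 6 = 13.
Hence |(-y^2 - y - 3) + 33| ≤ 13|y − 5| < ϵ provided |y − 5| < ϵ/13.
Take δ = min(2, ϵ/13). Then 0 < |y − 5| < δ gives both |y − 5| < 2 and |y − 5| < ϵ/13, so |(-y^2 - y - 3) + 33| < ϵ.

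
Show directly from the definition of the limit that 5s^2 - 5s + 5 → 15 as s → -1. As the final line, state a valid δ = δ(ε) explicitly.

Fix ε > 0. We want δ > 0 such that 0 < |s + 1| < δ implies |(5s^2 - 5s + 5) − 15| < ε.
(5s^2 - 5s + 5) − 15 = 5s^2 - 5s - 10 = (s + 1)(5s - 10).
So |(5s^2 - 5s + 5) − 15| = |s + 1|·|5s - 10|.
Assume first that |s + 1| < 2, so |s| < 3. Then |5s - 10| ≤ 5·3 + 10 = 25.
Hence |(5s^2 - 5s + 5) − 15| ≤ 25|s + 1| < ε provided |s + 1| < ε/25.
Take δ = min(2, ε/25). Then 0 < |s + 1| < δ gives both |s + 1| < 2 and |s + 1| < ε/25, so |(5s^2 - 5s + 5) − 15| < ε.

δ = min(2, ε/25)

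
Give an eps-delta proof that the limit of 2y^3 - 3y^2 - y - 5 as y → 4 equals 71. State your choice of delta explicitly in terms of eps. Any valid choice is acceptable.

Fix eps > 0. We want delta > 0 such that 0 < |y − 4| < delta implies |(2y^3 - 3y^2 - y - 5) − 71| < eps.
(2y^3 - 3y^2 - y - 5) − 71 = 2y^3 - 3y^2 - y - 76 = (y − 4)(2y^2 + 5y + 19).
So |(2y^3 - 3y^2 - y - 5) − 71| = |y − 4|·|2y^2 + 5y + 19|.
Require delta ≤ 1. Then |y − 4| < 1 gives |y| < 5, and by the triangle inequality |2y^2 + 5y + 19| ≤ 2·5^2 + 5·5 + 19 = 94.
Hence |(2y^3 - 3y^2 - y - 5) − 71| ≤ 94|y − 4| < eps provided |y − 4| < eps/94.
Take delta = min(1, eps/94). Then 0 < |y − 4| < delta gives both |y − 4| < 1 and |y − 4| < eps/94, so |(2y^3 - 3y^2 - y - 5) − 71| < eps.

delta = min(1, eps/94)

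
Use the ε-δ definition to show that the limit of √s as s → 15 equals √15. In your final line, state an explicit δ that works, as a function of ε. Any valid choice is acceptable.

Let ε > 0 be given. We want δ > 0 such that 0 < |s − 15| < δ implies |√s − √15| < ε.
Rationalise: √s − √15 = (s − 15)/(√s + √15), so |√s − √15| = |s − 15|/(√s + √15).
Restrict δ ≤ 15 so that |s − 15| < 15 forces s > 0, and then √s + √15 > √15.
Hence |√s − √15| < |s − 15|/√15, which is < ε once |s − 15| < √15·ε.
Take δ = min(15, √15·ε). If 0 < |s − 15| < δ then s > 0 and |√s − √15| < |s − 15|/√15 < ε.

δ = min(15, √15·ε)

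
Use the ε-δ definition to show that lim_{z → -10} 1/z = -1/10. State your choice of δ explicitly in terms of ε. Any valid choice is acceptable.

Let ε > 0 be given. We seek δ > 0 such that 0 < |z + 10| < δ implies |1/z + 1/10| < ε.
|1/z + 1/10| = |-10 − z|/(10·|z|) = |z + 10|/(10|z|).
Require δ ≤ 5 so that |z| > 10 − 5 = 5, hence 10|z| > 50.
Then |1/z + 1/10| < |z + 10|/50, which is < ε when |z + 10| < 50ε.
Take δ = min(5, 50ε). Then 0 < |z + 10| < δ gives both |z + 10| < 5 and |z + 10| < 50ε, so |1/z + 1/10| < ε.

δ = min(5, 50ε)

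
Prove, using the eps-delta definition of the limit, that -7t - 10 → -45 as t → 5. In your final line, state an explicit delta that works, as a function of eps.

delta = eps/7

Suppose eps > 0. We need delta > 0 so that 0 < |t − 5| < delta implies |(-7t - 10) + 45| < eps.
Since (-7t - 10) + 45 = -7(t − 5), we have |(-7t - 10) + 45| = 7|t − 5|.
Thus it suffices that |t − 5| < eps/7.
Choosing delta = eps/7 gives |(-7t - 10) + 45| = 7|t − 5| < eps whenever |t − 5| < delta.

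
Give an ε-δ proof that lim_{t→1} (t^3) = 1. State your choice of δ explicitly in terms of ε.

Suppose ε > 0. We seek δ > 0 with 0 < |t − 1| < δ ⇒ |t^3 − 1| < ε.
Factor: t^3 − 1 = (t − 1)(t^2 + t + 1), so |t^3 − 1| = |t − 1|·|t^2 + t + 1|.
Restrict δ ≤ 2. Then |t − 1| < 2 gives |t| < 3, so by the triangle inequality |t^2 + t + 1| ≤ 3^2 + 3 + 1 = 13.
Hence |t^3 − 1| ≤ 13|t − 1|, which is < ε once |t − 1| < ε/13.
Take δ = min(2, ε/13). If 0 < |t − 1| < δ then both bounds hold and |t^3 − 1| ≤ 13|t − 1| < 13·(ε/13) = ε.

δ = min(2, ε/13)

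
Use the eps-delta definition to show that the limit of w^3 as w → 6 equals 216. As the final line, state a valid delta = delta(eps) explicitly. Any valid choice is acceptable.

Fix eps > 0. We seek delta > 0 with 0 < |w − 6| < delta ⇒ |w^3 − 216| < eps.
Factor: w^3 − 216 = (w − 6)(w^2 + 6w + 36), so |w^3 − 216| = |w − 6|·|w^2 + 6w + 36|.
Restrict delta ≤ 1. Then |w − 6| < 1 gives |w| < 7, so by the triangle inequality |w^2 + 6w + 36| ≤ 7^2 + 6·7 + 36 = 127.
Hence |w^3 − 216| ≤ 127|w − 6|, which is < eps once |w − 6| < eps/127.
Take delta = min(1, eps/127). If 0 < |w − 6| < delta then both bounds hold and |w^3 − 216| ≤ 127|w − 6| < 127·(eps/127) = eps.

delta = min(1, eps/127)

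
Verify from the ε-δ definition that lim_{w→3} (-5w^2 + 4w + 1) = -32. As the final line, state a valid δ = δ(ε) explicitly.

δ = min(1, ε/31)

Suppose ε > 0. We want δ > 0 such that 0 < |w − 3| < δ implies |(-5w^2 + 4w + 1) + 32| < ε.
(-5w^2 + 4w + 1) + 32 = -5w^2 + 4w + 33 = (w − 3)(-5w - 11).
So |(-5w^2 + 4w + 1) + 32| = |w − 3|·|-5w - 11|.
Assume first that |w − 3| < 1, so |w| < 4. Then |-5w - 11| ≤ 5·4 + 11 = 31.
Hence |(-5w^2 + 4w + 1) + 32| ≤ 31|w − 3| < ε provided |w − 3| < ε/31.
Take δ = min(1, ε/31). Then 0 < |w − 3| < δ gives both |w − 3| < 1 and |w − 3| < ε/31, so |(-5w^2 + 4w + 1) + 32| < ε.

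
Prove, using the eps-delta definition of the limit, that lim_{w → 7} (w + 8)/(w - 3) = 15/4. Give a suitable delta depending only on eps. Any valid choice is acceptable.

delta = min(2, (8/11)eps)

Let eps > 0. We want delta > 0 with 0 < |w − 7| < delta ⇒ |(w + 8)/(w - 3) − (15/4)| < eps.
Combining over a common denominator, (w + 8)/(w - 3) − (15/4) = [(w + 8)·4 − 15·(w - 3)] / [4·(w - 3)] = -11(w − 7) / (4(w - 3)).
So |(w + 8)/(w - 3) − (15/4)| = 11|w − 7| / (4·|w − 3|).
Require delta ≤ 2, so |w − 3| ≥ |4| − |w − 7| > 4 − 2 = 2.
Hence |(w + 8)/(w - 3) − (15/4)| < 11|w − 7|/(4·2) = (11/8)|w − 7|, which is < eps once |w − 7| < (8/11)eps.
Take delta = min(2, (8/11)eps). Then 0 < |w − 7| < delta forces both bounds, so |(w + 8)/(w - 3) − (15/4)| < eps.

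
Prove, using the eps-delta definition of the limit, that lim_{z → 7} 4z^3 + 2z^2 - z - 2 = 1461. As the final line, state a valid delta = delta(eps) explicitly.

delta = min(1, eps/705)

Suppose eps > 0. We want delta > 0 such that 0 < |z − 7| < delta implies |(4z^3 + 2z^2 - z - 2) − 1461| < eps.
(4z^3 + 2z^2 - z - 2) − 1461 = 4z^3 + 2z^2 - z - 1463 = (z − 7)(4z^2 + 30z + 209).
So |(4z^3 + 2z^2 - z - 2) − 1461| = |z − 7|·|4z^2 + 30z + 209|.
Require delta ≤ 1. Then |z − 7| < 1 gives |z| < 8, and by the triangle inequality |4z^2 + 30z + 209| ≤ 4·8^2 + 30·8 + 209 = 705.
Hence |(4z^3 + 2z^2 - z - 2) − 1461| ≤ 705|z − 7| < eps provided |z − 7| < eps/705.
Choosing delta = min(1, eps/705) ensures both conditions, hence |(4z^3 + 2z^2 - z - 2) − 1461| < eps.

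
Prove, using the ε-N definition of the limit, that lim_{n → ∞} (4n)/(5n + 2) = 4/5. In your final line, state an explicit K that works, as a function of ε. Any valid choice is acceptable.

Let ε > 0 be given. For n ≥ 1, |(4n)/(5n + 2) − (4/5)| = |-8|/(5(5n + 2)) = 8/(5(5n + 2)).
Since 5n + 2 ≥ 5n for n ≥ 1, this is ≤ 8/(5·5n) = (8/25)/n.
So |(4n)/(5n + 2) − (4/5)| < ε whenever n > (8/25)/ε.
Take K = (8/25)/ε. If n > K then |(4n)/(5n + 2) − (4/5)| ≤ (8/25)/n < ε.

K = (8/25)/ε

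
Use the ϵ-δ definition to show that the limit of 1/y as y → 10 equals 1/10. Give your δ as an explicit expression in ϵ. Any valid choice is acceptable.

δ = min(5, 50ϵ)

Let ϵ > 0. We seek δ > 0 such that 0 < |y − 10| < δ implies |1/y − (1/10)| < ϵ.
|1/y − (1/10)| = |10 − y|/(10·|y|) = |y − 10|/(10|y|).
Restrict δ ≤ 5. Then |y − 10| < 5 gives |y| > 5, so 10|y| > 50.
Then |1/y − (1/10)| < |y − 10|/50, which is < ϵ when |y − 10| < 50ϵ.
Take δ = min(5, 50ϵ). Then 0 < |y − 10| < δ gives both |y − 10| < 5 and |y − 10| < 50ϵ, so |1/y − (1/10)| < ϵ.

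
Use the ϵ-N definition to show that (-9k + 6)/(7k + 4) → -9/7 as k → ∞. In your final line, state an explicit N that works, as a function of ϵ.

Let ϵ > 0 be given. For k ≥ 1, |(-9k + 6)/(7k + 4) + 9/7| = |78|/(7(7k + 4)) = 78/(7(7k + 4)).
Since 7k + 4 ≥ 7k for k ≥ 1, this is ≤ 78/(7·7k) = (78/49)/k.
So |(-9k + 6)/(7k + 4) + 9/7| < ϵ whenever k > (78/49)/ϵ.
Take N = (78/49)/ϵ. If k > N then |(-9k + 6)/(7k + 4) + 9/7| ≤ (78/49)/k < ϵ.

N = (78/49)/ϵ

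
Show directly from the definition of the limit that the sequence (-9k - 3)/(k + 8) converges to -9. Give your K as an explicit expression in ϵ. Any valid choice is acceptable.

Let ϵ > 0 be given. For k ≥ 1, |(-9k - 3)/(k + 8) + 9| = |69|/((k + 8)) = 69/((k + 8)).
Since k + 8 ≥ k for k ≥ 1, this is ≤ 69/(k) = 69/k.
So |(-9k - 3)/(k + 8) + 9| < ϵ whenever k > 69/ϵ.
Take K = 69/ϵ. If k > K then |(-9k - 3)/(k + 8) + 9| ≤ 69/k < ϵ.

K = 69/ϵ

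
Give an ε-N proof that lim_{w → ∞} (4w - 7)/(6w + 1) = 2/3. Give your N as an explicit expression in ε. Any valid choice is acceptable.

Suppose ε > 0. We seek N > 0 such that w > N implies |(4w - 7)/(6w + 1) − (2/3)| < ε.
(4w - 7)/(6w + 1) − (2/3) = (6(4w - 7) − 4(6w + 1)) / (6(6w + 1)) = -46/(6(6w + 1)).
For w > 0 we have 6w + 1 > 6w, so |(4w - 7)/(6w + 1) − (2/3)| = 46/(6(6w + 1)) < 46/(6·6w) = (23/18)/w.
Thus |(4w - 7)/(6w + 1) − (2/3)| < ε whenever w > (23/18)/ε.
Take N = (23/18)/ε. If w > N then |(4w - 7)/(6w + 1) − (2/3)| < (23/18)/w < ε.

N = (23/18)/ε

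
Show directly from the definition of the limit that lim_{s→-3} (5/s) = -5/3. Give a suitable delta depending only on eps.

delta = min(3/2, (9/10)eps)

Suppose eps > 0. We seek delta > 0 such that 0 < |s + 3| < delta implies |5/s + 5/3| < eps.
|5/s + 5/3| = 5·|-3 − s|/(3·|s|) = 5|s + 3|/(3|s|).
Restrict delta ≤ 3/2. Then |s + 3| < 3/2 gives |s| > 3/2, so 3|s| > 9/2.
Then |5/s + 5/3| < 5|s + 3|/(9/2), which is < eps when |s + 3| < (9/10)eps.
Take delta = min(3/2, (9/10)eps). Then 0 < |s + 3| < delta gives both |s + 3| < 3/2 and |s + 3| < (9/10)eps, so |5/s + 5/3| < eps.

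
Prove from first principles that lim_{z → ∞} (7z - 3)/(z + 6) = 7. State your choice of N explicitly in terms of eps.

Fix eps > 0. We seek N > 0 such that z > N implies |(7z - 3)/(z + 6) − 7| < eps.
(7z - 3)/(z + 6) − 7 = ((7z - 3) − 7(z + 6)) / ((z + 6)) = -45/((z + 6)).
For z > 0 we have z + 6 > z, so |(7z - 3)/(z + 6) − 7| = 45/((z + 6)) < 45/(z) = 45/z.
Thus |(7z - 3)/(z + 6) − 7| < eps whenever z > 45/eps.
Take N = 45/eps. If z > N then |(7z - 3)/(z + 6) − 7| < 45/z < eps.

N = 45/eps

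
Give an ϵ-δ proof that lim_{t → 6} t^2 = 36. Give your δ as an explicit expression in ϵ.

δ = min(1, ϵ/13)

Fix ϵ > 0. We seek δ > 0 with 0 < |t − 6| < δ ⇒ |t^2 − 36| < ϵ.
Factor: t^2 − 36 = (t − 6)(t + 6), so |t^2 − 36| = |t − 6|·|t + 6|.
Impose δ ≤ 1 so that |t| < 7; then |t + 6| ≤ 13.
Hence |t^2 − 36| ≤ 13|t − 6|, which is < ϵ once |t − 6| < ϵ/13.
Take δ = min(1, ϵ/13). If 0 < |t − 6| < δ then both bounds hold and |t^2 − 36| ≤ 13|t − 6| < 13·(ϵ/13) = ϵ.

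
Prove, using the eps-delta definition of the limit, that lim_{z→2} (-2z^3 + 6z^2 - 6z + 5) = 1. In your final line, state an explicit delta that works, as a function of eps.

Fix eps > 0. We want delta > 0 such that 0 < |z − 2| < delta implies |(-2z^3 + 6z^2 - 6z + 5) − 1| < eps.
(-2z^3 + 6z^2 - 6z + 5) − 1 = -2z^3 + 6z^2 - 6z + 4 = (z − 2)(-2z^2 + 2z - 2).
So |(-2z^3 + 6z^2 - 6z + 5) − 1| = |z − 2|·|-2z^2 + 2z - 2|.
Assume first that |z − 2| < 1, so |z| < 3. Then |-2z^2 + 2z - 2| ≤ 2·3^2 + 2·3 + 2 = 26.
Hence |(-2z^3 + 6z^2 - 6z + 5) − 1| ≤ 26|z − 2| < eps provided |z − 2| < eps/26.
Take delta = min(1, eps/26). Then 0 < |z − 2| < delta gives both |z − 2| < 1 and |z − 2| < eps/26, so |(-2z^3 + 6z^2 - 6z + 5) − 1| < eps.

delta = min(1, eps/26)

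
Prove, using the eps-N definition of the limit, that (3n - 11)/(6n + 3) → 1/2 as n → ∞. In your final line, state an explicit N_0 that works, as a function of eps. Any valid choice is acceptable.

Fix eps > 0. For n ≥ 1, |(3n - 11)/(6n + 3) − (1/2)| = |-75|/(6(6n + 3)) = 75/(6(6n + 3)).
Since 6n + 3 ≥ 6n for n ≥ 1, this is ≤ 75/(6·6n) = (25/12)/n.
So |(3n - 11)/(6n + 3) − (1/2)| < eps whenever n > (25/12)/eps.
Take N_0 = (25/12)/eps. If n > N_0 then |(3n - 11)/(6n + 3) − (1/2)| ≤ (25/12)/n < eps.

N_0 = (25/12)/eps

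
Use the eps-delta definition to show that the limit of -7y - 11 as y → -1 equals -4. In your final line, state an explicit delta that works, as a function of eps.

delta = eps/7

Let eps > 0. We need delta > 0 so that 0 < |y + 1| < delta implies |(-7y - 11) + 4| < eps.
|(-7y - 11) + 4| = |-7y - 7| = 7|y + 1|.
So 7|y + 1| < eps exactly when |y + 1| < eps/7.
Take delta = eps/7. If 0 < |y + 1| < delta then |(-7y - 11) + 4| = 7|y + 1| < 7·(eps/7) = eps.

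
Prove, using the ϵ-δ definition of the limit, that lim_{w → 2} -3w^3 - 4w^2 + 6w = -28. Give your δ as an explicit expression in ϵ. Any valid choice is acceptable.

δ = min(1, ϵ/71)

Let ϵ > 0. We want δ > 0 such that 0 < |w − 2| < δ implies |(-3w^3 - 4w^2 + 6w) + 28| < ϵ.
(-3w^3 - 4w^2 + 6w) + 28 = -3w^3 - 4w^2 + 6w + 28 = (w − 2)(-3w^2 - 10w - 14).
So |(-3w^3 - 4w^2 + 6w) + 28| = |w − 2|·|-3w^2 - 10w - 14|.
Require δ ≤ 1. Then |w − 2| < 1 gives |w| < 3, and by the triangle inequality |-3w^2 - 10w - 14| ≤ 3·3^2 + 10·3 + 14 = 71.
Hence |(-3w^3 - 4w^2 + 6w) + 28| ≤ 71|w − 2| < ϵ provided |w − 2| < ϵ/71.
Choosing δ = min(1, ϵ/71) ensures both conditions, hence |(-3w^3 - 4w^2 + 6w) + 28| < ϵ.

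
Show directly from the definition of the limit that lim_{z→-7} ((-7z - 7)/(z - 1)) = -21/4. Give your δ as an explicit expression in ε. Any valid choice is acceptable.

Let ε > 0 be given. We want δ > 0 with 0 < |z + 7| < δ ⇒ |(-7z - 7)/(z - 1) + 21/4| < ε.
Combining over a common denominator, (-7z - 7)/(z - 1) + 21/4 = [(-7z - 7)·(-8) − 42·(z - 1)] / [(-8)·(z - 1)] = 14(z + 7) / ((-8)(z - 1)).
So |(-7z - 7)/(z - 1) + 21/4| = 14|z + 7| / (8·|z − 1|).
Require δ ≤ 4, so |z − 1| ≥ |-8| − |z + 7| > 8 − 4 = 4.
Hence |(-7z - 7)/(z - 1) + 21/4| < 14|z + 7|/(8·4) = (7/16)|z + 7|, which is < ε once |z + 7| < (16/7)ε.
Take δ = min(4, (16/7)ε). Then 0 < |z + 7| < δ forces both bounds, so |(-7z - 7)/(z - 1) + 21/4| < ε.

δ = min(4, (16/7)ε)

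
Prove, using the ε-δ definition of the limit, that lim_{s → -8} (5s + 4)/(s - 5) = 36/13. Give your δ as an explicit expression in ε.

Fix ε > 0. We want δ > 0 with 0 < |s + 8| < δ ⇒ |(5s + 4)/(s - 5) − (36/13)| < ε.
Combining over a common denominator, (5s + 4)/(s - 5) − (36/13) = [(5s + 4)·(-13) − (-36)·(s - 5)] / [(-13)·(s - 5)] = -29(s + 8) / ((-13)(s - 5)).
So |(5s + 4)/(s - 5) − (36/13)| = 29|s + 8| / (13·|s − 5|).
Require δ ≤ 13/2, so |s − 5| ≥ |-13| − |s + 8| > 13 − 13/2 = 13/2.
Hence |(5s + 4)/(s - 5) − (36/13)| < 29|s + 8|/(13·(13/2)) = (58/169)|s + 8|, which is < ε once |s + 8| < (169/58)ε.
Take δ = min(13/2, (169/58)ε). Then 0 < |s + 8| < δ forces both bounds, so |(5s + 4)/(s - 5) − (36/13)| < ε.

δ = min(13/2, (169/58)ε)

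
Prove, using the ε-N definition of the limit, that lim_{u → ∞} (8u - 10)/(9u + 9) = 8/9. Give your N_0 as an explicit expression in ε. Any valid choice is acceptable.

Suppose ε > 0. We seek N_0 > 0 such that u > N_0 implies |(8u - 10)/(9u + 9) − (8/9)| < ε.
(8u - 10)/(9u + 9) − (8/9) = (9(8u - 10) − 8(9u + 9)) / (9(9u + 9)) = -162/(9(9u + 9)).
For u > 0 we have 9u + 9 > 9u, so |(8u - 10)/(9u + 9) − (8/9)| = 162/(9(9u + 9)) < 162/(9·9u) = 2/u.
Thus |(8u - 10)/(9u + 9) − (8/9)| < ε whenever u > 2/ε.
Take N_0 = 2/ε. If u > N_0 then |(8u - 10)/(9u + 9) − (8/9)| < 2/u < ε.

N_0 = 2/ε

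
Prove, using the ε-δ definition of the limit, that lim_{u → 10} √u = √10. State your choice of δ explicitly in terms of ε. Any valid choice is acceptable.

Fix ε > 0. We want δ > 0 such that 0 < |u − 10| < δ implies |√u − √10| < ε.
Rationalise: √u − √10 = (u − 10)/(√u + √10), so |√u − √10| = |u − 10|/(√u + √10).
Restrict δ ≤ 10 so that |u − 10| < 10 forces u > 0, and then √u + √10 > √10.
Hence |√u − √10| < |u − 10|/√10, which is < ε once |u − 10| < √10·ε.
Take δ = min(10, √10·ε). If 0 < |u − 10| < δ then u > 0 and |√u − √10| < |u − 10|/√10 < ε.

δ = min(10, √10·ε)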